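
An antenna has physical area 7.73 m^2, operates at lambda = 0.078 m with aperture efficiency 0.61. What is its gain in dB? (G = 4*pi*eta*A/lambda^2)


G_linear = 4*pi*0.61*7.73/0.078^2 = 9739.35
G_dB = 10*log10(9739.35) = 39.9 dB

39.9 dB


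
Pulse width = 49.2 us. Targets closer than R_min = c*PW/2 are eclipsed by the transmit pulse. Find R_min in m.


R_min = 3e8 * 49.2e-6 / 2 = 7380.0 m

7380.0 m


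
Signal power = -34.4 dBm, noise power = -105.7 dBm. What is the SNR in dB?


SNR = -34.4 - (-105.7) = 71.3 dB

71.3 dB


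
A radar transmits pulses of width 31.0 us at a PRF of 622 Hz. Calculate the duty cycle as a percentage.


DC = 31.0e-6 * 622 * 100 = 1.93%

1.93%


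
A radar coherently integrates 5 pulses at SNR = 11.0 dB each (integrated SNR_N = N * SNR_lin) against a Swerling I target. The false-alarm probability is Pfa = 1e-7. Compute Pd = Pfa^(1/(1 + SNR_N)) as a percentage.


SNR_lin = 10^(11.0/10) = 12.58925
SNR_N = 5 * 12.58925 = 62.94625
1/(1 + SNR_N) = 1/63.94625 = 0.0156381
Pd = (1e-7)^0.0156381 = 0.7772
Pd = 77.7%

77.7%


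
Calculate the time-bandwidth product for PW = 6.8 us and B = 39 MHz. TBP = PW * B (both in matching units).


TBP = 6.8 * 39 = 265.2

265.2


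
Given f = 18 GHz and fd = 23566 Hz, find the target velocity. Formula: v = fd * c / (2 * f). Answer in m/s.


v = 23566 * 3e8 / (2 * 18000000000.0) = 196.4 m/s

196.4 m/s


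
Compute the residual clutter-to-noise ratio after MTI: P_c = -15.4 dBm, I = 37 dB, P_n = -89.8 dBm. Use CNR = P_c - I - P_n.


CNR = -15.4 - 37 - (-89.8) = 37.4 dB

37.4 dB


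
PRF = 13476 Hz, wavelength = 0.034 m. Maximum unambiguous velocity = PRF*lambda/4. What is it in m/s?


V_ua = 13476 * 0.034 / 4 = 114.5 m/s

114.5 m/s


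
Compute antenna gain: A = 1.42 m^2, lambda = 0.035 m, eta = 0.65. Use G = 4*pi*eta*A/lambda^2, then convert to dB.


G_linear = 4*pi*0.65*1.42/0.035^2 = 9468.38
G_dB = 10*log10(9468.38) = 39.8 dB

39.8 dB


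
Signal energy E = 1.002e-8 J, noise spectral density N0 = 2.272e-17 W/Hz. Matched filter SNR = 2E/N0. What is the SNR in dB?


SNR_lin = 2 * 1.002e-8 / 2.272e-17 = 8.82e8
SNR_dB = 10*log10(8.82e8) = 89.5 dB

89.5 dB


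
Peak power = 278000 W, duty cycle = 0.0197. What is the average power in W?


P_avg = 278000 * 0.0197 = 5476.6 W

5476.6 W


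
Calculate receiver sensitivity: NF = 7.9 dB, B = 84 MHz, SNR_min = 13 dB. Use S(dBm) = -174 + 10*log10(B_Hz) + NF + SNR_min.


10*log10(84000000.0) = 79.24
S = -174 + 79.24 + 7.9 + 13 = -73.9 dBm

-73.9 dBm


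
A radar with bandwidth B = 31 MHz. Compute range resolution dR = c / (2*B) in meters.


dR = 3e8 / (2 * 31000000.0) = 4.84 m

4.84 m


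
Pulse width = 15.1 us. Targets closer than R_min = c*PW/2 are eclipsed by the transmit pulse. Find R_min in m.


R_min = 3e8 * 15.1e-6 / 2 = 2265.0 m

2265.0 m


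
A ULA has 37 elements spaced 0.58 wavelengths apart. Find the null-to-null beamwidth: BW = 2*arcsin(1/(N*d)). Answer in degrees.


1/(N*d) = 1/(37*0.58) = 0.046598
BW = 2*arcsin(0.046598) = 5.3 degrees

5.3 degrees


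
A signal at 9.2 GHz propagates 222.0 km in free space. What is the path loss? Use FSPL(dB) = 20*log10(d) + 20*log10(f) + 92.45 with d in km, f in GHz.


20*log10(222.0) = 46.93
20*log10(9.2) = 19.28
FSPL = 158.7 dB

158.7 dB


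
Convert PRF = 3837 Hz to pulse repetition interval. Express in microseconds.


PRI = 1/3837 = 0.0002606203 s = 260.6 us

260.6 us


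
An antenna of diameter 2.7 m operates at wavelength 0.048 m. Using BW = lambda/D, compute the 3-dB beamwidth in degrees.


BW_rad = 0.048 / 2.7 = 0.017778
BW_deg = 1.02 degrees

1.02 degrees


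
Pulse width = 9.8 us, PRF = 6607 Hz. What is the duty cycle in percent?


DC = 9.8e-6 * 6607 * 100 = 6.47%

6.47%


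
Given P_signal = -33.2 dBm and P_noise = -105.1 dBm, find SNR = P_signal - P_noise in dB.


SNR = -33.2 - (-105.1) = 71.9 dB

71.9 dB


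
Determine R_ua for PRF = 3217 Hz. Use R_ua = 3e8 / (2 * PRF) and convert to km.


R_ua = 3e8 / (2 * 3217) = 46627.3 m = 46.6 km

46.6 km


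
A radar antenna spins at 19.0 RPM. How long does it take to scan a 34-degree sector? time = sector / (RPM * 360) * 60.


t = 34 / (19.0 * 360) * 60 = 0.3 s

0.3 s


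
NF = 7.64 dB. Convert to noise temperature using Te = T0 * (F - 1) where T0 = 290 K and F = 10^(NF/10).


NF_lin = 10^(7.64/10) = 5.807644
Te = 290 * (5.807644 - 1) = 1394.2 K

1394.2 K


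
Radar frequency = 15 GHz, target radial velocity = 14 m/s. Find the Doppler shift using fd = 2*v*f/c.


fd = 2 * 14 * 15000000000.0 / 3e8 = 1400.0 Hz

1400.0 Hz


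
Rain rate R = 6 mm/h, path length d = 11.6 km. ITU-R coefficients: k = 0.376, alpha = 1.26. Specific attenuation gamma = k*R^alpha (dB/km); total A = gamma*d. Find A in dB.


gamma = 0.376 * 6^1.26 = 3.594665 dB/km
A = 3.594665 * 11.6 = 41.7 dB

41.7 dB


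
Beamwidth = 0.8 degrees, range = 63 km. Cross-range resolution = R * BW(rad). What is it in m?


BW_rad = 0.013962634
CR = 63000 * 0.013962634 = 879.6 m

879.6 m


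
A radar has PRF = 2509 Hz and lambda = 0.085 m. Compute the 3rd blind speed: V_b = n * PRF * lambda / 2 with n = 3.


V_blind = 3 * 2509 * 0.085 / 2 = 319.9 m/s

319.9 m/s


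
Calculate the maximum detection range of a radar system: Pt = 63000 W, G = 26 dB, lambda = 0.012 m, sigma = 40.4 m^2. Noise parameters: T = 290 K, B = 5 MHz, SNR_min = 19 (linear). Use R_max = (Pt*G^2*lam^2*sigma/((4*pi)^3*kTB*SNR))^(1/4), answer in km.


G_lin = 10^(26/10) = 398.107171
R^4 = 63000 * 398.107171^2 * 0.012^2 * 40.4 / ((4*pi)^3 * 1.38e-23 * 290 * 5000000.0 * 19)
R^4 = 7.69935e16 m^4
R_max = (7.69935e16)^(1/4) = 16657.6 m = 16.7 km

16.7 km


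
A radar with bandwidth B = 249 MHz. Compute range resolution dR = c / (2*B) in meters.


dR = 3e8 / (2 * 249000000.0) = 0.6 m

0.6 m


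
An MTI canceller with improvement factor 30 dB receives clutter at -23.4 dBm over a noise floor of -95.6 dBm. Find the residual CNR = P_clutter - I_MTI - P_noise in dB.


CNR = -23.4 - 30 - (-95.6) = 42.2 dB

42.2 dB


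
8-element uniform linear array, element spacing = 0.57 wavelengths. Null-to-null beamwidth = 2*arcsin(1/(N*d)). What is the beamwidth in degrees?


1/(N*d) = 1/(8*0.57) = 0.219298
BW = 2*arcsin(0.219298) = 25.3 degrees

25.3 degrees


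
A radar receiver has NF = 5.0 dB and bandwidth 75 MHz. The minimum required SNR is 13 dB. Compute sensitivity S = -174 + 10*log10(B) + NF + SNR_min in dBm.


10*log10(75000000.0) = 78.75
S = -174 + 78.75 + 5.0 + 13 = -77.2 dBm

-77.2 dBm


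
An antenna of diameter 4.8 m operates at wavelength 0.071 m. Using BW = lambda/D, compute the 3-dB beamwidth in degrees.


BW_rad = 0.071 / 4.8 = 0.014792
BW_deg = 0.85 degrees

0.85 degrees


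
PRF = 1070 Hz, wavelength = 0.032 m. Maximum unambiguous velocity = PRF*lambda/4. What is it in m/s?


V_ua = 1070 * 0.032 / 4 = 8.6 m/s

8.6 m/s


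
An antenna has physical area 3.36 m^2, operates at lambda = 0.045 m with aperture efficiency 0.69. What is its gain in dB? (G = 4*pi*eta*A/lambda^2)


G_linear = 4*pi*0.69*3.36/0.045^2 = 14387.1
G_dB = 10*log10(14387.1) = 41.6 dB

41.6 dB


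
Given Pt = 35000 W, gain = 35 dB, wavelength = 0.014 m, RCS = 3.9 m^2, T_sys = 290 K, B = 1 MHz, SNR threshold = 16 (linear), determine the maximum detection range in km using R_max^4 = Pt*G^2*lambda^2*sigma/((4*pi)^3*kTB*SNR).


G_lin = 10^(35/10) = 3162.27766
R^4 = 35000 * 3162.27766^2 * 0.014^2 * 3.9 / ((4*pi)^3 * 1.38e-23 * 290 * 1000000.0 * 16)
R^4 = 2.10553e18 m^4
R_max = (2.10553e18)^(1/4) = 38092.6 m = 38.1 km

38.1 km


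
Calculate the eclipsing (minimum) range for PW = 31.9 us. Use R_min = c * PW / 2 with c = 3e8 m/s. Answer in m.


R_min = 3e8 * 31.9e-6 / 2 = 4785.0 m

4785.0 m


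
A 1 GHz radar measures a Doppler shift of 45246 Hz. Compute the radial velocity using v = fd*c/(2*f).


v = 45246 * 3e8 / (2 * 1000000000.0) = 6786.9 m/s

6786.9 m/s


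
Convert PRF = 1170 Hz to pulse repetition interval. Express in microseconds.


PRI = 1/1170 = 0.0008547009 s = 854.7 us

854.7 us


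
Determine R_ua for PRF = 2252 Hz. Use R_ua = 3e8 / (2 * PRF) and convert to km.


R_ua = 3e8 / (2 * 2252) = 66607.5 m = 66.6 km

66.6 km


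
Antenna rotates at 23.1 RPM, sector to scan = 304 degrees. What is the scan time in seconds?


t = 304 / (23.1 * 360) * 60 = 2.19 s

2.19 s


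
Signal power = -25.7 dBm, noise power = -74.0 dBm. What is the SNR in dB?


SNR = -25.7 - (-74.0) = 48.3 dB

48.3 dB


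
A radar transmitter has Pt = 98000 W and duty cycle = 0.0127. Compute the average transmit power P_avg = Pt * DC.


P_avg = 98000 * 0.0127 = 1244.6 W

1244.6 W


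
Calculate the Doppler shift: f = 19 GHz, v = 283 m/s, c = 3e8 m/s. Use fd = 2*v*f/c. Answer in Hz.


fd = 2 * 283 * 19000000000.0 / 3e8 = 35846.7 Hz

35846.7 Hz


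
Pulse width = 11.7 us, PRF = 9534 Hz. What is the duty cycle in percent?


DC = 11.7e-6 * 9534 * 100 = 11.15%

11.15%


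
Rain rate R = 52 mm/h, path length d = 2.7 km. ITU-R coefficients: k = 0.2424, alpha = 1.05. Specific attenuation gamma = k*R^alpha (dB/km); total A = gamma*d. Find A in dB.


gamma = 0.2424 * 52^1.05 = 15.358052 dB/km
A = 15.358052 * 2.7 = 41.47 dB

41.47 dB


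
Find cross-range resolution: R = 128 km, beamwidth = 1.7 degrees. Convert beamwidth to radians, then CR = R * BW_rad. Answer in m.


BW_rad = 0.029670597
CR = 128000 * 0.029670597 = 3797.8 m

3797.8 m


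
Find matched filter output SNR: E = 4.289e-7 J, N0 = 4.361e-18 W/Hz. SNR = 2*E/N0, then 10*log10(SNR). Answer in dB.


SNR_lin = 2 * 4.289e-7 / 4.361e-18 = 1.967e11
SNR_dB = 10*log10(1.967e11) = 112.9 dB

112.9 dB


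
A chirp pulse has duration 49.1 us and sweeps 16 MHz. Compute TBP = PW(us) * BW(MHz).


TBP = 49.1 * 16 = 785.6

785.6


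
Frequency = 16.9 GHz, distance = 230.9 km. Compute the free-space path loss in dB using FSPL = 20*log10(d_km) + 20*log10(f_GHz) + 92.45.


20*log10(230.9) = 47.27
20*log10(16.9) = 24.56
FSPL = 164.3 dB

164.3 dB


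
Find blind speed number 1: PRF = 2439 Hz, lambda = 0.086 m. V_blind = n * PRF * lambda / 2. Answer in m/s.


V_blind = 1 * 2439 * 0.086 / 2 = 104.9 m/s

104.9 m/s


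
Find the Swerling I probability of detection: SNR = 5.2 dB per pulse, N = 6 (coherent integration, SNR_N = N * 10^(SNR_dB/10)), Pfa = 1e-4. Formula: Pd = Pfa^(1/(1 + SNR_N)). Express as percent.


SNR_lin = 10^(5.2/10) = 3.31131
SNR_N = 6 * 3.31131 = 19.86786
1/(1 + SNR_N) = 1/20.86786 = 0.0479206
Pd = (1e-4)^0.0479206 = 0.64316
Pd = 64.3%

64.3%


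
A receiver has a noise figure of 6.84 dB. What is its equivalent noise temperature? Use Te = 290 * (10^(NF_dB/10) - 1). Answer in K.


NF_lin = 10^(6.84/10) = 4.830588
Te = 290 * (4.830588 - 1) = 1110.9 K

1110.9 K


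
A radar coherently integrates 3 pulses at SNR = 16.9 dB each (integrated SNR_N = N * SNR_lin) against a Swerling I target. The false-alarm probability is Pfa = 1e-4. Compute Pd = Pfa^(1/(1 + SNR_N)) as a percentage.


SNR_lin = 10^(16.9/10) = 48.97788
SNR_N = 3 * 48.97788 = 146.93364
1/(1 + SNR_N) = 1/147.93364 = 0.0067598
Pd = (1e-4)^0.0067598 = 0.93964
Pd = 94.0%

94.0%


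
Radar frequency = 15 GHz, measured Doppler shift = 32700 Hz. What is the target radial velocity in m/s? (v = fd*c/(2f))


v = 32700 * 3e8 / (2 * 15000000000.0) = 327.0 m/s

327.0 m/s


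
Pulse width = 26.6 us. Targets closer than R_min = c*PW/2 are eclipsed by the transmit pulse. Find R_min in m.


R_min = 3e8 * 26.6e-6 / 2 = 3990.0 m

3990.0 m


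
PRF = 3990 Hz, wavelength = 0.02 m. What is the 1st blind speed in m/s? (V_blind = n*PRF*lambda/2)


V_blind = 1 * 3990 * 0.02 / 2 = 39.9 m/s

39.9 m/s


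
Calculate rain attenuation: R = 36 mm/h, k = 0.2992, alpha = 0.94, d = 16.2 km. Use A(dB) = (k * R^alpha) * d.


gamma = 0.2992 * 36^0.94 = 8.687322 dB/km
A = 8.687322 * 16.2 = 140.73 dB

140.73 dB


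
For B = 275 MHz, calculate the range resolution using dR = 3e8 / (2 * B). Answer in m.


dR = 3e8 / (2 * 275000000.0) = 0.55 m

0.55 m


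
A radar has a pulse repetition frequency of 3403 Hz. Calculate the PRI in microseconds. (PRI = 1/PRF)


PRI = 1/3403 = 0.0002938584 s = 293.9 us

293.9 us


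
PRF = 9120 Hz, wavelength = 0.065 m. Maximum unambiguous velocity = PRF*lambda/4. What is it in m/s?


V_ua = 9120 * 0.065 / 4 = 148.2 m/s

148.2 m/s


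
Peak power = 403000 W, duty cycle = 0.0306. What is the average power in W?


P_avg = 403000 * 0.0306 = 12331.8 W

12331.8 W


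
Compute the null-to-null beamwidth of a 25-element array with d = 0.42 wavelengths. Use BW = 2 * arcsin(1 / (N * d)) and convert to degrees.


1/(N*d) = 1/(25*0.42) = 0.095238
BW = 2*arcsin(0.095238) = 10.9 degrees

10.9 degrees


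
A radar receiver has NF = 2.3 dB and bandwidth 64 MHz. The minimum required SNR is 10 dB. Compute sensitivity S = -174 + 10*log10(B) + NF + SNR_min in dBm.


10*log10(64000000.0) = 78.06
S = -174 + 78.06 + 2.3 + 10 = -83.6 dBm

-83.6 dBm


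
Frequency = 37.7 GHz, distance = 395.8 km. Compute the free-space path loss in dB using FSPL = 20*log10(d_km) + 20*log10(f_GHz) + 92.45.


20*log10(395.8) = 51.95
20*log10(37.7) = 31.53
FSPL = 175.9 dB

175.9 dB


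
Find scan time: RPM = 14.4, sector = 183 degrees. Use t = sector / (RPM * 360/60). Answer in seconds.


t = 183 / (14.4 * 360) * 60 = 2.12 s

2.12 s


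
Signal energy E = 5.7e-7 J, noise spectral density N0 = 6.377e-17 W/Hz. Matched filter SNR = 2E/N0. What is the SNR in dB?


SNR_lin = 2 * 5.7e-7 / 6.377e-17 = 1.788e10
SNR_dB = 10*log10(1.788e10) = 102.5 dB

102.5 dB


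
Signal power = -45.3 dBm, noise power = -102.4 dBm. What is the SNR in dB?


SNR = -45.3 - (-102.4) = 57.1 dB

57.1 dB


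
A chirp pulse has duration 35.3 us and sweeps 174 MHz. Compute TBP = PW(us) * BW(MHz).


TBP = 35.3 * 174 = 6142.2

6142.2


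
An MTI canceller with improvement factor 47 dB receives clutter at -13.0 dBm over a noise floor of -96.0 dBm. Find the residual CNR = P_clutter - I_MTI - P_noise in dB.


CNR = -13.0 - 47 - (-96.0) = 36.0 dB

36.0 dB


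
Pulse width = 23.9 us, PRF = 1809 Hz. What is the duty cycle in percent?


DC = 23.9e-6 * 1809 * 100 = 4.32%

4.32%


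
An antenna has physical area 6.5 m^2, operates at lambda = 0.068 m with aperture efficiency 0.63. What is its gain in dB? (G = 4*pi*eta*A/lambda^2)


G_linear = 4*pi*0.63*6.5/0.068^2 = 11128.74
G_dB = 10*log10(11128.74) = 40.5 dB

40.5 dB


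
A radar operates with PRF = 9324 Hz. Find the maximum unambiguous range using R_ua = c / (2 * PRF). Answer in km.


R_ua = 3e8 / (2 * 9324) = 16087.5 m = 16.1 km

16.1 km


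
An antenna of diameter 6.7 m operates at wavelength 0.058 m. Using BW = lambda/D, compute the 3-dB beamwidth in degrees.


BW_rad = 0.058 / 6.7 = 0.008657
BW_deg = 0.5 degrees

0.5 degrees


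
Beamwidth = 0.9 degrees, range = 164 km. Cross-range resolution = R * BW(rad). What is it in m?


BW_rad = 0.015707963
CR = 164000 * 0.015707963 = 2576.1 m

2576.1 m


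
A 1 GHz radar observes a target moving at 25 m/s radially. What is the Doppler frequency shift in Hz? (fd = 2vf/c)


fd = 2 * 25 * 1000000000.0 / 3e8 = 166.7 Hz

166.7 Hz


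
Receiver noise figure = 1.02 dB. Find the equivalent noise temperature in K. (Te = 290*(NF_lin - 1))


NF_lin = 10^(1.02/10) = 1.264736
Te = 290 * (1.264736 - 1) = 76.8 K

76.8 K


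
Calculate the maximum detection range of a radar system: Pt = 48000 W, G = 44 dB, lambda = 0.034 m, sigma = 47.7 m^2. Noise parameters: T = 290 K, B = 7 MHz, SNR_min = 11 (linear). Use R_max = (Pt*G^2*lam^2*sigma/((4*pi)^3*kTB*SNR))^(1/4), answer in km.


G_lin = 10^(44/10) = 25118.864315
R^4 = 48000 * 25118.864315^2 * 0.034^2 * 47.7 / ((4*pi)^3 * 1.38e-23 * 290 * 7000000.0 * 11)
R^4 = 2.73099e21 m^4
R_max = (2.73099e21)^(1/4) = 228602.0 m = 228.6 km

228.6 km


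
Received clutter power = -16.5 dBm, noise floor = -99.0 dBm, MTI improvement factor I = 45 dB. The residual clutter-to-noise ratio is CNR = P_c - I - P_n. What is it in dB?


CNR = -16.5 - 45 - (-99.0) = 37.5 dB

37.5 dB


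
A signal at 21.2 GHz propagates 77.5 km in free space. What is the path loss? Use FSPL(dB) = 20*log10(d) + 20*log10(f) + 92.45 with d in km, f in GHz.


20*log10(77.5) = 37.79
20*log10(21.2) = 26.53
FSPL = 156.8 dB

156.8 dB


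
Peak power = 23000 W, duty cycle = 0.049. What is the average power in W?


P_avg = 23000 * 0.049 = 1127.0 W

1127.0 W


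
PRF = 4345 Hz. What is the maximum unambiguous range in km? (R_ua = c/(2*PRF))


R_ua = 3e8 / (2 * 4345) = 34522.4 m = 34.5 km

34.5 km


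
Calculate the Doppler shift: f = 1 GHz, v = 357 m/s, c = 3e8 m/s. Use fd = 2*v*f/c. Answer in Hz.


fd = 2 * 357 * 1000000000.0 / 3e8 = 2380.0 Hz

2380.0 Hz


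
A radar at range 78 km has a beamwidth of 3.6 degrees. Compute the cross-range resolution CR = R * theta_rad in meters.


BW_rad = 0.062831853
CR = 78000 * 0.062831853 = 4900.9 m

4900.9 m


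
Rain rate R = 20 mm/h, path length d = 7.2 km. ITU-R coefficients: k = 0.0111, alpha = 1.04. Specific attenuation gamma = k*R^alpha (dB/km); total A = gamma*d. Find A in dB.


gamma = 0.0111 * 20^1.04 = 0.250262 dB/km
A = 0.250262 * 7.2 = 1.8 dB

1.8 dB


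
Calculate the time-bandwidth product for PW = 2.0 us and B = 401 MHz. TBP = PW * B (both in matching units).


TBP = 2.0 * 401 = 802.0

802.0


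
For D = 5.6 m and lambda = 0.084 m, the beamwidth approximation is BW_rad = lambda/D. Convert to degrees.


BW_rad = 0.084 / 5.6 = 0.015
BW_deg = 0.86 degrees

0.86 degrees


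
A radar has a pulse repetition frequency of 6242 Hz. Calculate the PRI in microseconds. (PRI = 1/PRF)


PRI = 1/6242 = 0.0001602051 s = 160.2 us

160.2 us


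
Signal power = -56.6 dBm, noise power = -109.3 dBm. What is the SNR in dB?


SNR = -56.6 - (-109.3) = 52.7 dB

52.7 dB


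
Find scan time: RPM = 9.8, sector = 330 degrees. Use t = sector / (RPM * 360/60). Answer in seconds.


t = 330 / (9.8 * 360) * 60 = 5.61 s

5.61 s


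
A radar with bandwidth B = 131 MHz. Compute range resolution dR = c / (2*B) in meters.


dR = 3e8 / (2 * 131000000.0) = 1.15 m

1.15 m


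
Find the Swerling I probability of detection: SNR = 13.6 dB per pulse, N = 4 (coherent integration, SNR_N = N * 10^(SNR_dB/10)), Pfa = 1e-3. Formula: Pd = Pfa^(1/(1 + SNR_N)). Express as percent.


SNR_lin = 10^(13.6/10) = 22.90868
SNR_N = 4 * 22.90868 = 91.63472
1/(1 + SNR_N) = 1/92.63472 = 0.0107951
Pd = (1e-3)^0.0107951 = 0.92814
Pd = 92.8%

92.8%


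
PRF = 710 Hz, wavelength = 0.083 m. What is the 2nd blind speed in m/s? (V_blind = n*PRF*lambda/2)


V_blind = 2 * 710 * 0.083 / 2 = 58.9 m/s

58.9 m/s


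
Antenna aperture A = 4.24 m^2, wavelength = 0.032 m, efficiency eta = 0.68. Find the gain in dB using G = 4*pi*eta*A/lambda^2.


G_linear = 4*pi*0.68*4.24/0.032^2 = 35382.19
G_dB = 10*log10(35382.19) = 45.5 dB

45.5 dB


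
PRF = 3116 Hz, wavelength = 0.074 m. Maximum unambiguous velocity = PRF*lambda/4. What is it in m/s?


V_ua = 3116 * 0.074 / 4 = 57.6 m/s

57.6 m/s


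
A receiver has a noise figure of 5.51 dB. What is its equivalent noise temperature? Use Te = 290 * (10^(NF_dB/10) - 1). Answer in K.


NF_lin = 10^(5.51/10) = 3.556313
Te = 290 * (3.556313 - 1) = 741.3 K

741.3 K


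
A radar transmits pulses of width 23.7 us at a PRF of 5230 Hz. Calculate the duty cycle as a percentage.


DC = 23.7e-6 * 5230 * 100 = 12.4%

12.4%


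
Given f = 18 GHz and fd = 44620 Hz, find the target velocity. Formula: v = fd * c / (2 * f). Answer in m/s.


v = 44620 * 3e8 / (2 * 18000000000.0) = 371.8 m/s

371.8 m/s


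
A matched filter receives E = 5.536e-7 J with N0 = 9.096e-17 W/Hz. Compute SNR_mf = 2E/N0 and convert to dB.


SNR_lin = 2 * 5.536e-7 / 9.096e-17 = 1.217e10
SNR_dB = 10*log10(1.217e10) = 100.9 dB

100.9 dB


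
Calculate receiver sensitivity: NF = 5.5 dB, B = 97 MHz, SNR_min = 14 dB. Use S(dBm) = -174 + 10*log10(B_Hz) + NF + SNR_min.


10*log10(97000000.0) = 79.87
S = -174 + 79.87 + 5.5 + 14 = -74.6 dBm

-74.6 dBm


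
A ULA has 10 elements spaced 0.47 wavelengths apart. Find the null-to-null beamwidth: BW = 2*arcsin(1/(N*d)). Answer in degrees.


1/(N*d) = 1/(10*0.47) = 0.212766
BW = 2*arcsin(0.212766) = 24.6 degrees

24.6 degrees


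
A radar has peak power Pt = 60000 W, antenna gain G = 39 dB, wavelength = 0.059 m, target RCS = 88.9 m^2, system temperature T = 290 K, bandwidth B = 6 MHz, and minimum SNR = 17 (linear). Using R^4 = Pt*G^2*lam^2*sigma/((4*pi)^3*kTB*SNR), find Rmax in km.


G_lin = 10^(39/10) = 7943.282347
R^4 = 60000 * 7943.282347^2 * 0.059^2 * 88.9 / ((4*pi)^3 * 1.38e-23 * 290 * 6000000.0 * 17)
R^4 = 1.44627e21 m^4
R_max = (1.44627e21)^(1/4) = 195012.5 m = 195.0 km

195.0 km


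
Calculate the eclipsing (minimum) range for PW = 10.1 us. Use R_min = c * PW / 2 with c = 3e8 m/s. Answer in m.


R_min = 3e8 * 10.1e-6 / 2 = 1515.0 m

1515.0 m


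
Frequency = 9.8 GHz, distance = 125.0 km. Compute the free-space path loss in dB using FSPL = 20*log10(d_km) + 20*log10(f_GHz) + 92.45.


20*log10(125.0) = 41.94
20*log10(9.8) = 19.82
FSPL = 154.2 dB

154.2 dB


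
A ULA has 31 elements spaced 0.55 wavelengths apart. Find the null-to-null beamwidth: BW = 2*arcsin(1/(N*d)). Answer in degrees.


1/(N*d) = 1/(31*0.55) = 0.058651
BW = 2*arcsin(0.058651) = 6.7 degrees

6.7 degrees


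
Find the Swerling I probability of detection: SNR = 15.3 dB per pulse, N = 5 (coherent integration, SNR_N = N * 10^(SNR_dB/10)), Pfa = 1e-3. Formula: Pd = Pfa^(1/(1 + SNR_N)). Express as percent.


SNR_lin = 10^(15.3/10) = 33.88442
SNR_N = 5 * 33.88442 = 169.4221
1/(1 + SNR_N) = 1/170.4221 = 0.0058678
Pd = (1e-3)^0.0058678 = 0.96028
Pd = 96.0%

96.0%


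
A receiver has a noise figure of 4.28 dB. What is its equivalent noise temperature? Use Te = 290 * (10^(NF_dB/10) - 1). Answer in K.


NF_lin = 10^(4.28/10) = 2.679168
Te = 290 * (2.679168 - 1) = 487.0 K

487.0 K


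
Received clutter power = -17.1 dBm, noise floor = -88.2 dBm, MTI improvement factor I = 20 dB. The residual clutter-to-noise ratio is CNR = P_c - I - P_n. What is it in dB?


CNR = -17.1 - 20 - (-88.2) = 51.1 dB

51.1 dB


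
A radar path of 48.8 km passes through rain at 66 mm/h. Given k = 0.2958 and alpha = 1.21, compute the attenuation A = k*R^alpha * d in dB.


gamma = 0.2958 * 66^1.21 = 47.059394 dB/km
A = 47.059394 * 48.8 = 2296.5 dB

2296.5 dB


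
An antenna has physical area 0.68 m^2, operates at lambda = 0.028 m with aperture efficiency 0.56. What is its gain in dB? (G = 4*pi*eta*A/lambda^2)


G_linear = 4*pi*0.56*0.68/0.028^2 = 6103.67
G_dB = 10*log10(6103.67) = 37.9 dB

37.9 dB


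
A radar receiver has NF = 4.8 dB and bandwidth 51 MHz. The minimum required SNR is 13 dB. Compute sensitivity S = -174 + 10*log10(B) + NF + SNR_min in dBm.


10*log10(51000000.0) = 77.08
S = -174 + 77.08 + 4.8 + 13 = -79.1 dBm

-79.1 dBm


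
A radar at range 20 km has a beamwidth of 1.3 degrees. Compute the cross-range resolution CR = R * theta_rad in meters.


BW_rad = 0.02268928
CR = 20000 * 0.02268928 = 453.8 m

453.8 m


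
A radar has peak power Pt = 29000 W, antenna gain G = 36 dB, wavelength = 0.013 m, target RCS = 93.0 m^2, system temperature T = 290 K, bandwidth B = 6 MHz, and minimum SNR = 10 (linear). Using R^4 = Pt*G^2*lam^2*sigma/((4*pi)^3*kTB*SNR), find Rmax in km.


G_lin = 10^(36/10) = 3981.071706
R^4 = 29000 * 3981.071706^2 * 0.013^2 * 93.0 / ((4*pi)^3 * 1.38e-23 * 290 * 6000000.0 * 10)
R^4 = 1.51604e19 m^4
R_max = (1.51604e19)^(1/4) = 62399.0 m = 62.4 km

62.4 km


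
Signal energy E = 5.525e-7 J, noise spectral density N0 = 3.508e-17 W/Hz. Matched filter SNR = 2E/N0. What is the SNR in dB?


SNR_lin = 2 * 5.525e-7 / 3.508e-17 = 3.15e10
SNR_dB = 10*log10(3.15e10) = 105.0 dB

105.0 dB


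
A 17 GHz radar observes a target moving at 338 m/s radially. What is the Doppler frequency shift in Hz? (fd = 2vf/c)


fd = 2 * 338 * 17000000000.0 / 3e8 = 38306.7 Hz

38306.7 Hz


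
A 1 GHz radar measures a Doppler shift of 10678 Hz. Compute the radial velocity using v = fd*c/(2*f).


v = 10678 * 3e8 / (2 * 1000000000.0) = 1601.7 m/s

1601.7 m/s


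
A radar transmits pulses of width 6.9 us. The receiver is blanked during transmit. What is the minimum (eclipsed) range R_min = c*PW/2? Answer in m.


R_min = 3e8 * 6.9e-6 / 2 = 1035.0 m

1035.0 m


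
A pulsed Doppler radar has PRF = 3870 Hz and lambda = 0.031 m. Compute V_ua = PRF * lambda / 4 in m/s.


V_ua = 3870 * 0.031 / 4 = 30.0 m/s

30.0 m/s


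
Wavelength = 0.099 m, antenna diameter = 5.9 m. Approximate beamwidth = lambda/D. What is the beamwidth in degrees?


BW_rad = 0.099 / 5.9 = 0.01678
BW_deg = 0.96 degrees

0.96 degrees


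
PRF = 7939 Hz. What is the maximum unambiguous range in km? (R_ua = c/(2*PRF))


R_ua = 3e8 / (2 * 7939) = 18894.1 m = 18.9 km

18.9 km


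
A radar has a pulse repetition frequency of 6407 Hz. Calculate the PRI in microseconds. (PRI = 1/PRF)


PRI = 1/6407 = 0.0001560793 s = 156.1 us

156.1 us


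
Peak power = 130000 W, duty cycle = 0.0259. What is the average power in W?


P_avg = 130000 * 0.0259 = 3367.0 W

3367.0 W


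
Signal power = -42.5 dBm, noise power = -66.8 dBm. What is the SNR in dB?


SNR = -42.5 - (-66.8) = 24.3 dB

24.3 dB


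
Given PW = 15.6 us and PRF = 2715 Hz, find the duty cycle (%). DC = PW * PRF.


DC = 15.6e-6 * 2715 * 100 = 4.24%

4.24%


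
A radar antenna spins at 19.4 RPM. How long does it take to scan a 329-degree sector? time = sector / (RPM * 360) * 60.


t = 329 / (19.4 * 360) * 60 = 2.83 s

2.83 s


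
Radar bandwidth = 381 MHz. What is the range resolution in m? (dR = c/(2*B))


dR = 3e8 / (2 * 381000000.0) = 0.39 m

0.39 m


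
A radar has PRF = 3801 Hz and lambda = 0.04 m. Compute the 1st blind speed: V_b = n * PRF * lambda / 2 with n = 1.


V_blind = 1 * 3801 * 0.04 / 2 = 76.0 m/s

76.0 m/s


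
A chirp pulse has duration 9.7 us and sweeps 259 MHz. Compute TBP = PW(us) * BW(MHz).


TBP = 9.7 * 259 = 2512.3

2512.3


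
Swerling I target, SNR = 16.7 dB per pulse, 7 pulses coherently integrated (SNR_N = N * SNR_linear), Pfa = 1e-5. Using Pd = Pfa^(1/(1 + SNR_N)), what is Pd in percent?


SNR_lin = 10^(16.7/10) = 46.77351
SNR_N = 7 * 46.77351 = 327.41457
1/(1 + SNR_N) = 1/328.41457 = 0.0030449
Pd = (1e-5)^0.0030449 = 0.96555
Pd = 96.6%

96.6%


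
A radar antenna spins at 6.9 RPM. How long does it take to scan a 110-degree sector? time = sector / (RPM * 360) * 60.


t = 110 / (6.9 * 360) * 60 = 2.66 s

2.66 s


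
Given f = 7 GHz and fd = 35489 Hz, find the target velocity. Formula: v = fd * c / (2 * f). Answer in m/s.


v = 35489 * 3e8 / (2 * 7000000000.0) = 760.5 m/s

760.5 m/s


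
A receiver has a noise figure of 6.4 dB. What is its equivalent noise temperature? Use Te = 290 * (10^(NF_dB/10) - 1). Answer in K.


NF_lin = 10^(6.4/10) = 4.365158
Te = 290 * (4.365158 - 1) = 975.9 K

975.9 K


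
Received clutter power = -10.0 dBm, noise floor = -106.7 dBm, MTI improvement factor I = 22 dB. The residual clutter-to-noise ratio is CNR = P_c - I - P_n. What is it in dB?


CNR = -10.0 - 22 - (-106.7) = 74.7 dB

74.7 dB


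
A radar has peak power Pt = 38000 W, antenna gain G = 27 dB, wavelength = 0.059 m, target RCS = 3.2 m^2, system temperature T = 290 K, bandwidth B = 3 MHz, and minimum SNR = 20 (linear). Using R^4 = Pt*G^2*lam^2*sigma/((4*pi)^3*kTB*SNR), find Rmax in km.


G_lin = 10^(27/10) = 501.187234
R^4 = 38000 * 501.187234^2 * 0.059^2 * 3.2 / ((4*pi)^3 * 1.38e-23 * 290 * 3000000.0 * 20)
R^4 = 2.23141e17 m^4
R_max = (2.23141e17)^(1/4) = 21734.3 m = 21.7 km

21.7 km


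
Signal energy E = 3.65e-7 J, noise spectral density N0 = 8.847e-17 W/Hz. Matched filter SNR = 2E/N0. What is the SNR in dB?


SNR_lin = 2 * 3.65e-7 / 8.847e-17 = 8.251e9
SNR_dB = 10*log10(8.251e9) = 99.2 dB

99.2 dB


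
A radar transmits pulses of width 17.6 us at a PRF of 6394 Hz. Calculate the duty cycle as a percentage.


DC = 17.6e-6 * 6394 * 100 = 11.25%

11.25%


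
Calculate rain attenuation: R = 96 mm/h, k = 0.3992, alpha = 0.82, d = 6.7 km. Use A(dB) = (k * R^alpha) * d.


gamma = 0.3992 * 96^0.82 = 16.852058 dB/km
A = 16.852058 * 6.7 = 112.91 dB

112.91 dB


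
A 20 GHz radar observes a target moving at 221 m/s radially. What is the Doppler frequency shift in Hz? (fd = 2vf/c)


fd = 2 * 221 * 20000000000.0 / 3e8 = 29466.7 Hz

29466.7 Hz


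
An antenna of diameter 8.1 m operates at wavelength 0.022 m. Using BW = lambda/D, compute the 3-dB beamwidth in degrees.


BW_rad = 0.022 / 8.1 = 0.002716
BW_deg = 0.16 degrees

0.16 degrees


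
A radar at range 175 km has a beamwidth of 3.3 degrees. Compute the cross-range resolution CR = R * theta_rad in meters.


BW_rad = 0.057595865
CR = 175000 * 0.057595865 = 10079.3 m

10079.3 m


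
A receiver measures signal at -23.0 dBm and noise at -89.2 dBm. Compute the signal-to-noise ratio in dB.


SNR = -23.0 - (-89.2) = 66.2 dB

66.2 dB


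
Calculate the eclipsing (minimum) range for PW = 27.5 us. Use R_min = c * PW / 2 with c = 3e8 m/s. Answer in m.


R_min = 3e8 * 27.5e-6 / 2 = 4125.0 m

4125.0 m


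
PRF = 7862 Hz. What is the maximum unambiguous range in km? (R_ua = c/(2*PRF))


R_ua = 3e8 / (2 * 7862) = 19079.1 m = 19.1 km

19.1 km


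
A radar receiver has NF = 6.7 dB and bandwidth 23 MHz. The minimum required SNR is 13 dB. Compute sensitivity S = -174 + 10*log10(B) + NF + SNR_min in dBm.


10*log10(23000000.0) = 73.62
S = -174 + 73.62 + 6.7 + 13 = -80.7 dBm

-80.7 dBm


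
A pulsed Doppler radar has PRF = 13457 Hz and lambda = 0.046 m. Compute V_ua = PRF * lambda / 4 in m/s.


V_ua = 13457 * 0.046 / 4 = 154.8 m/s

154.8 m/s


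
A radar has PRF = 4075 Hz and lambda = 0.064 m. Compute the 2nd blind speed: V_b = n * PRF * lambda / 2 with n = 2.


V_blind = 2 * 4075 * 0.064 / 2 = 260.8 m/s

260.8 m/s


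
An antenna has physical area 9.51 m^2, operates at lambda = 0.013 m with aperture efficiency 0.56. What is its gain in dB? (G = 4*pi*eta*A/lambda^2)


G_linear = 4*pi*0.56*9.51/0.013^2 = 395996.82
G_dB = 10*log10(395996.82) = 56.0 dB

56.0 dB


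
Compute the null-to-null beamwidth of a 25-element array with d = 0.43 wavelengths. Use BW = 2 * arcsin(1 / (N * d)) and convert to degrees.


1/(N*d) = 1/(25*0.43) = 0.093023
BW = 2*arcsin(0.093023) = 10.7 degrees

10.7 degrees


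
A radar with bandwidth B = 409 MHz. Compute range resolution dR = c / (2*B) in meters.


dR = 3e8 / (2 * 409000000.0) = 0.37 m

0.37 m


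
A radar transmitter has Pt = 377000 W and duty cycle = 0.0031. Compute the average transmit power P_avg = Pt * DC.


P_avg = 377000 * 0.0031 = 1168.7 W

1168.7 W


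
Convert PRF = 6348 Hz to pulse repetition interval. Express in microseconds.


PRI = 1/6348 = 0.0001575299 s = 157.5 us

157.5 us


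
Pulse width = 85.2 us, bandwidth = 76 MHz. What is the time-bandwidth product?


TBP = 85.2 * 76 = 6475.2

6475.2


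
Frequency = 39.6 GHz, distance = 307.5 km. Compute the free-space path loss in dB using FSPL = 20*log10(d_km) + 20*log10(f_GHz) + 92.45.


20*log10(307.5) = 49.76
20*log10(39.6) = 31.95
FSPL = 174.2 dB

174.2 dB


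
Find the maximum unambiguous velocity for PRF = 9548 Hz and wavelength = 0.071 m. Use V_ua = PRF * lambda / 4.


V_ua = 9548 * 0.071 / 4 = 169.5 m/s

169.5 m/s


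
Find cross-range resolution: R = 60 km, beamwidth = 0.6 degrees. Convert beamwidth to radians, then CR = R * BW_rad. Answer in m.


BW_rad = 0.010471976
CR = 60000 * 0.010471976 = 628.3 m

628.3 m


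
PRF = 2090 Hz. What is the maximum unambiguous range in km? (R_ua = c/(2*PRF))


R_ua = 3e8 / (2 * 2090) = 71770.3 m = 71.8 km

71.8 km


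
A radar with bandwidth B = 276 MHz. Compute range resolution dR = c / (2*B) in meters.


dR = 3e8 / (2 * 276000000.0) = 0.54 m

0.54 m


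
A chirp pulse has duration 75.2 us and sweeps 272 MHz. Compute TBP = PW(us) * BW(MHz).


TBP = 75.2 * 272 = 20454.4

20454.4


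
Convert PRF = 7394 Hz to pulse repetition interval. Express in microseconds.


PRI = 1/7394 = 0.0001352448 s = 135.2 us

135.2 us


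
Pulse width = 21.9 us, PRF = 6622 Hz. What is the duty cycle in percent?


DC = 21.9e-6 * 6622 * 100 = 14.5%

14.5%


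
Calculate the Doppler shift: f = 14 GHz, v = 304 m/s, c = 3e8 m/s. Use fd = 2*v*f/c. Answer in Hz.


fd = 2 * 304 * 14000000000.0 / 3e8 = 28373.3 Hz

28373.3 Hz


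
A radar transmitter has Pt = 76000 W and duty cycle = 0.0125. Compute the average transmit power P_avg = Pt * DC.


P_avg = 76000 * 0.0125 = 950.0 W

950.0 W


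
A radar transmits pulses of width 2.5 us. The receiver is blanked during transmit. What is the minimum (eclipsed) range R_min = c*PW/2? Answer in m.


R_min = 3e8 * 2.5e-6 / 2 = 375.0 m

375.0 m


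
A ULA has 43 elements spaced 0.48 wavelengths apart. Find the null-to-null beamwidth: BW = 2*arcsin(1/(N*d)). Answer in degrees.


1/(N*d) = 1/(43*0.48) = 0.04845
BW = 2*arcsin(0.04845) = 5.6 degrees

5.6 degrees


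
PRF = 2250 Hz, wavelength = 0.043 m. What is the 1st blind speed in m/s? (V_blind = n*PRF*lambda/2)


V_blind = 1 * 2250 * 0.043 / 2 = 48.4 m/s

48.4 m/s


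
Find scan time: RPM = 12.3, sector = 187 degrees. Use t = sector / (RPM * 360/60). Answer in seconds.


t = 187 / (12.3 * 360) * 60 = 2.53 s

2.53 s


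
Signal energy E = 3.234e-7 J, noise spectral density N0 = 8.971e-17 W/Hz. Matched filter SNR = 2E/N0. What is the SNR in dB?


SNR_lin = 2 * 3.234e-7 / 8.971e-17 = 7.21e9
SNR_dB = 10*log10(7.21e9) = 98.6 dB

98.6 dB


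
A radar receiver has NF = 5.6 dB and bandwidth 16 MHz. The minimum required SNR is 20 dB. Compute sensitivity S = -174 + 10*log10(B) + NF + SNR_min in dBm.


10*log10(16000000.0) = 72.04
S = -174 + 72.04 + 5.6 + 20 = -76.4 dBm

-76.4 dBm


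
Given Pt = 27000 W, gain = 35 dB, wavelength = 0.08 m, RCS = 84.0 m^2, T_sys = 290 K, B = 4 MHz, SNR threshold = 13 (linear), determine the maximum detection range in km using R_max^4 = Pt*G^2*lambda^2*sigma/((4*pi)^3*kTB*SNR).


G_lin = 10^(35/10) = 3162.27766
R^4 = 27000 * 3162.27766^2 * 0.08^2 * 84.0 / ((4*pi)^3 * 1.38e-23 * 290 * 4000000.0 * 13)
R^4 = 3.5149e20 m^4
R_max = (3.5149e20)^(1/4) = 136923.6 m = 136.9 km

136.9 km


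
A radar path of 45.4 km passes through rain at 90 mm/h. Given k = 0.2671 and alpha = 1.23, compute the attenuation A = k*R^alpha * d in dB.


gamma = 0.2671 * 90^1.23 = 67.669376 dB/km
A = 67.669376 * 45.4 = 3072.19 dB

3072.19 dB


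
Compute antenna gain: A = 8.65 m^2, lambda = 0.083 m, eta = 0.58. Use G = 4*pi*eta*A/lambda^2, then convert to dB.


G_linear = 4*pi*0.58*8.65/0.083^2 = 9151.62
G_dB = 10*log10(9151.62) = 39.6 dB

39.6 dB


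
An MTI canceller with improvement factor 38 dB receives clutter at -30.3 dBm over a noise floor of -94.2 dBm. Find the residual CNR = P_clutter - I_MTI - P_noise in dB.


CNR = -30.3 - 38 - (-94.2) = 25.9 dB

25.9 dB


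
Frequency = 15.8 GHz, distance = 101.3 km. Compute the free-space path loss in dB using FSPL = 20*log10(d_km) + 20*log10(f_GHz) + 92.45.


20*log10(101.3) = 40.11
20*log10(15.8) = 23.97
FSPL = 156.5 dB

156.5 dB


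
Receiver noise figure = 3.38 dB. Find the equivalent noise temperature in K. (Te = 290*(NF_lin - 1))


NF_lin = 10^(3.38/10) = 2.17771
Te = 290 * (2.17771 - 1) = 341.5 K

341.5 K


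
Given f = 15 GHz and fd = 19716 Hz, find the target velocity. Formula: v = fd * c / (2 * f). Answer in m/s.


v = 19716 * 3e8 / (2 * 15000000000.0) = 197.2 m/s

197.2 m/s


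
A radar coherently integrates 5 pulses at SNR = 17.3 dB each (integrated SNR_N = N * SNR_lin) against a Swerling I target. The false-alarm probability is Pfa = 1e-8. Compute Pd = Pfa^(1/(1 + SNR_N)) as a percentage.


SNR_lin = 10^(17.3/10) = 53.70318
SNR_N = 5 * 53.70318 = 268.5159
1/(1 + SNR_N) = 1/269.5159 = 0.0037104
Pd = (1e-8)^0.0037104 = 0.93394
Pd = 93.4%

93.4%


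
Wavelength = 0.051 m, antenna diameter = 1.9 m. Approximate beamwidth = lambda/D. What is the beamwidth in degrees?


BW_rad = 0.051 / 1.9 = 0.026842
BW_deg = 1.54 degrees

1.54 degrees


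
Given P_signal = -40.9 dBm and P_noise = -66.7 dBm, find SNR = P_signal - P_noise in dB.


SNR = -40.9 - (-66.7) = 25.8 dB

25.8 dB


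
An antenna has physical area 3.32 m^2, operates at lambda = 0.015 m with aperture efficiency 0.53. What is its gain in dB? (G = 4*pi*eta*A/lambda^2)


G_linear = 4*pi*0.53*3.32/0.015^2 = 98274.6
G_dB = 10*log10(98274.6) = 49.9 dB

49.9 dB


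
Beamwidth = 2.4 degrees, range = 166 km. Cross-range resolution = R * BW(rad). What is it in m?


BW_rad = 0.041887902
CR = 166000 * 0.041887902 = 6953.4 m

6953.4 m


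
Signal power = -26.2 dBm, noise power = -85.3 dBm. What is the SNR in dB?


SNR = -26.2 - (-85.3) = 59.1 dB

59.1 dB


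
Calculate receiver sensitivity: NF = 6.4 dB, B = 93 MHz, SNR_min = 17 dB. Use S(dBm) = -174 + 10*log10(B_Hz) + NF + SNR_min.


10*log10(93000000.0) = 79.68
S = -174 + 79.68 + 6.4 + 17 = -70.9 dBm

-70.9 dBm


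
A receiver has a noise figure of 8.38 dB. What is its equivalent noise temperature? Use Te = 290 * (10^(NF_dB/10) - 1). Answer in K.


NF_lin = 10^(8.38/10) = 6.886523
Te = 290 * (6.886523 - 1) = 1707.1 K

1707.1 K


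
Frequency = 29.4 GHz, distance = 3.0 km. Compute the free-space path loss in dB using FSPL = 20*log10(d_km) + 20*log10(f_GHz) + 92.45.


20*log10(3.0) = 9.54
20*log10(29.4) = 29.37
FSPL = 131.4 dB

131.4 dB


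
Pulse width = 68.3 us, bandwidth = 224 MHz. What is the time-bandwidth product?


TBP = 68.3 * 224 = 15299.2

15299.2


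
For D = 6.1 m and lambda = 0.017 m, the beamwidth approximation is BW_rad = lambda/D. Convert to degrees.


BW_rad = 0.017 / 6.1 = 0.002787
BW_deg = 0.16 degrees

0.16 degrees


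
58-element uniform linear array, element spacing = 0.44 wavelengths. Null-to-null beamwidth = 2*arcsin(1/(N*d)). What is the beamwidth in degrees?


1/(N*d) = 1/(58*0.44) = 0.039185
BW = 2*arcsin(0.039185) = 4.5 degrees

4.5 degrees


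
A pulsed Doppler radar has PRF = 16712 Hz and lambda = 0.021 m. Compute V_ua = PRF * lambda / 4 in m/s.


V_ua = 16712 * 0.021 / 4 = 87.7 m/s

87.7 m/s


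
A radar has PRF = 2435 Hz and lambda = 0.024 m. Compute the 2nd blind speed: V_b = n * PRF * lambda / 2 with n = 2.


V_blind = 2 * 2435 * 0.024 / 2 = 58.4 m/s

58.4 m/s


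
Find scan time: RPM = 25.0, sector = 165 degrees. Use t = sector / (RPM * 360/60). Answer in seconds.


t = 165 / (25.0 * 360) * 60 = 1.1 s

1.1 s


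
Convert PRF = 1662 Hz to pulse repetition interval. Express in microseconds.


PRI = 1/1662 = 0.0006016847 s = 601.7 us

601.7 us


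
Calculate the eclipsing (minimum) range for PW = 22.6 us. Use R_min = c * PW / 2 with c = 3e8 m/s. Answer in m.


R_min = 3e8 * 22.6e-6 / 2 = 3390.0 m

3390.0 m


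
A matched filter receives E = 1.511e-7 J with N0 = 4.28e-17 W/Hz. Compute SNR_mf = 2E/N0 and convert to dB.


SNR_lin = 2 * 1.511e-7 / 4.28e-17 = 7.061e9
SNR_dB = 10*log10(7.061e9) = 98.5 dB

98.5 dB


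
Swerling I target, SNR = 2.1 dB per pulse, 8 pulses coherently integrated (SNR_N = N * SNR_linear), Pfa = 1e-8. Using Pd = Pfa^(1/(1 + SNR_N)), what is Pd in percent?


SNR_lin = 10^(2.1/10) = 1.62181
SNR_N = 8 * 1.62181 = 12.97448
1/(1 + SNR_N) = 1/13.97448 = 0.071559
Pd = (1e-8)^0.071559 = 0.26763
Pd = 26.8%

26.8%
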